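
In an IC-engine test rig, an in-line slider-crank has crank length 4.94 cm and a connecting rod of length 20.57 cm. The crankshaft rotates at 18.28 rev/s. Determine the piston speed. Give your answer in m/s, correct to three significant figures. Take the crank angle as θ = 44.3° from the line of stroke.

ω = 2π·18.3 = 114.9 rad/s
For an in-line slider-crank, x = r cosθ + √(L² − r² sin²θ), so v = −rω sinθ·[1 + r cosθ/√(L² − r² sin²θ)].
With r = 0.0494 m, L = 0.2057 m, θ = 44.3°: √(L² − r² sin²θ) = 0.20279 m.
v = −0.0494·114.9·0.69842·[1 + 0.0494·0.71569/0.20279] = -4.6536 m/s.
|v| = 4.6536 m/s.

4.65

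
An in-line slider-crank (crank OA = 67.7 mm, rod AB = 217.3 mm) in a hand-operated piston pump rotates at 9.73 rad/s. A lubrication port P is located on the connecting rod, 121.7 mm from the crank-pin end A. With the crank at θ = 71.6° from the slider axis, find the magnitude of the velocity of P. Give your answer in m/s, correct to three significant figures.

0.667

ω = 9.73 rad/s.  Crank-pin speed |V_A| = rω = 0.65872 m/s, perpendicular to OA.
Rod angle: sinφ = −(r/L) sinθ ⇒ φ = -17.195°; ω_rod = −rω cosθ/√(L²−r²sin²θ) = -1.0016 rad/s.
V_P = V_A + ω_rod × AP, with AP = 0.1217 m along the rod.
Components: V_Px = −rω sinθ − a·ω_rod·sinφ = -0.66108 m/s;  V_Py = rω cosθ + a·ω_rod·cosφ = +0.091475 m/s.
|V_P| = √(V_Px² + V_Py²) = 0.66738 m/s.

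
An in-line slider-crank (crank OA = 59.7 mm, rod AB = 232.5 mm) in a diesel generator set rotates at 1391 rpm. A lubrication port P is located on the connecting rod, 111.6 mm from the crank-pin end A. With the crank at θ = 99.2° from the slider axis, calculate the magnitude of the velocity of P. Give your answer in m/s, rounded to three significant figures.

8.44

ω = 145.7 rad/s.  Crank-pin speed |V_A| = rω = 8.6962 m/s, perpendicular to OA.
Rod angle: sinφ = −(r/L) sinθ ⇒ φ = -14.683°; ω_rod = −rω cosθ/√(L²−r²sin²θ) = +6.1819 rad/s.
V_P = V_A + ω_rod × AP, with AP = 0.1116 m along the rod.
Components: V_Px = −rω sinθ − a·ω_rod·sinφ = -8.4095 m/s;  V_Py = rω cosθ + a·ω_rod·cosφ = -0.72299 m/s.
|V_P| = √(V_Px² + V_Py²) = 8.4405 m/s.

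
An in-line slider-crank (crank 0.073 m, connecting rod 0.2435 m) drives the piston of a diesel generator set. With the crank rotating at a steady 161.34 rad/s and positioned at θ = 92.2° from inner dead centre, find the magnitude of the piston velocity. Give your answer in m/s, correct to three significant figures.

ω = 161.3 rad/s
For an in-line slider-crank, x = r cosθ + √(L² − r² sin²θ), so v = −rω sinθ·[1 + r cosθ/√(L² − r² sin²θ)].
With r = 0.073 m, L = 0.2435 m, θ = 92.2°: √(L² − r² sin²θ) = 0.23232 m.
v = −0.073·161.3·0.99926·[1 + 0.073·-0.03839/0.23232] = -11.627 m/s.
|v| = 11.627 m/s.

11.6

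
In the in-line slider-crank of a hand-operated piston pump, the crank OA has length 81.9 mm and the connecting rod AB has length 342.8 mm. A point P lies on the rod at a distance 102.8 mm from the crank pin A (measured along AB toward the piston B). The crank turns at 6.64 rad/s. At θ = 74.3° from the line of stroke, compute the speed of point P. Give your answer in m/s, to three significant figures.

ω = 6.64 rad/s.  Crank-pin speed |V_A| = rω = 0.54382 m/s, perpendicular to OA.
Rod angle: sinφ = −(r/L) sinθ ⇒ φ = -13.297°; ω_rod = −rω cosθ/√(L²−r²sin²θ) = -0.4411 rad/s.
V_P = V_A + ω_rod × AP, with AP = 0.1028 m along the rod.
Components: V_Px = −rω sinθ − a·ω_rod·sinφ = -0.53396 m/s;  V_Py = rω cosθ + a·ω_rod·cosφ = +0.10303 m/s.
|V_P| = √(V_Px² + V_Py²) = 0.54381 m/s.

0.544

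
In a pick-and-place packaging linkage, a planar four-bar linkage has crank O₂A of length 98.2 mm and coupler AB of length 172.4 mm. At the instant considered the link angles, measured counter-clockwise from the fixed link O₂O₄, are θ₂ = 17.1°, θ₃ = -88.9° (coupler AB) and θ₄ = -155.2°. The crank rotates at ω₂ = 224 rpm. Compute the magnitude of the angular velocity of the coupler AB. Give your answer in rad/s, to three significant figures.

ω₂ = 23.46 rad/s (from 224 rpm).
Differentiating the loop-closure r₂e^{iθ₂}+r₃e^{iθ₃}=r₁+r₄e^{iθ₄} gives r₂ω₂e^{iθ₂}+r₃ω₃e^{iθ₃}=r₄ω₄e^{iθ₄}.
Eliminating the other unknown: ω₃ = r₂ω₂ sin(θ₄−θ₂) / [r₃ sin(θ₃−θ₄)].
Numerator sine = -0.13399; denominator sine = +0.91566.
Result = 0.0982·23.46·(-0.13399) / (0.1724·(+0.91566)) = -1.9551 rad/s; magnitude 1.9551 rad/s.

1.96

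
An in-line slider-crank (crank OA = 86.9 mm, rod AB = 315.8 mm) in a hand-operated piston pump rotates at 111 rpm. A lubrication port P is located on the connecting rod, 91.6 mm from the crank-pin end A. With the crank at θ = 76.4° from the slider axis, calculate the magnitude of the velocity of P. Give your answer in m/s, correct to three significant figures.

1.02

ω = 11.62 rad/s.  Crank-pin speed |V_A| = rω = 1.0101 m/s, perpendicular to OA.
Rod angle: sinφ = −(r/L) sinθ ⇒ φ = -15.513°; ω_rod = −rω cosθ/√(L²−r²sin²θ) = -0.78056 rad/s.
V_P = V_A + ω_rod × AP, with AP = 0.0916 m along the rod.
Components: V_Px = −rω sinθ − a·ω_rod·sinφ = -1.0009 m/s;  V_Py = rω cosθ + a·ω_rod·cosφ = +0.16863 m/s.
|V_P| = √(V_Px² + V_Py²) = 1.015 m/s.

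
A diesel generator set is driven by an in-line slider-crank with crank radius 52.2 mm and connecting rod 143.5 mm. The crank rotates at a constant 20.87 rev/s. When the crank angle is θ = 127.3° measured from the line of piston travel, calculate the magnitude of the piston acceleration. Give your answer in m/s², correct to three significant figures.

ω = 2π·20.9 = 131.1 rad/s
x(θ) = r cosθ + √(L² − r² sin²θ); with ω constant, a = ω²·d²x/dθ².
d²x/dθ² = −r cosθ − r²(cos2θ)/√u − r⁴ sin²2θ/(4u^{3/2}),  u = L² − r² sin²θ = 0.018868 m².
Substituting r = 0.0522 m, L = 0.1435 m, θ = 127.3°: d²x/dθ² = +0.036235 m.
a = ω²·d²x/dθ² = (131.1)²·(+0.036235) = +623.06 m/s²;  |a| = 623.06 m/s².

623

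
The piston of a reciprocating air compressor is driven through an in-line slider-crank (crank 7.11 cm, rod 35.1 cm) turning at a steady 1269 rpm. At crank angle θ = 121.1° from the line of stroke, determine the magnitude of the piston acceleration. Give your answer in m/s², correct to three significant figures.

767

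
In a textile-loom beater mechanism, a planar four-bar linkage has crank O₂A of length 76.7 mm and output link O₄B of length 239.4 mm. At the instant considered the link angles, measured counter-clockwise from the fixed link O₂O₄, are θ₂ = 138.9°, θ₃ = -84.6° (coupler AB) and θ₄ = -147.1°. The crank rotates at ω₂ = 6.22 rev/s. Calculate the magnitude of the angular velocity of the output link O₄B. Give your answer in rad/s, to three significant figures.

9.72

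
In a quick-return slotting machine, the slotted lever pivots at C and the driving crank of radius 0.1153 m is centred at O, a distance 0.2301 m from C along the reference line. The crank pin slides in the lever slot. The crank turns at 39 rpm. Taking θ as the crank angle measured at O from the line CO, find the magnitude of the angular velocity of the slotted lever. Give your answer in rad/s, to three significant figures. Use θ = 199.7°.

ω = 4.084 rad/s (from 39 rpm).
Crank pin A relative to C: A = (d + r cosθ, r sinθ); lever angle φ = atan2(r sinθ, d + r cosθ).
Differentiating tanφ: φ̇ = rω(d cosθ + r)/(d² + r² + 2dr cosθ).
d² + r² + 2dr cosθ = |CA|² = 0.0162847 m²;  d cosθ + r = -0.10133 m.
|ω_lever| = |0.1153·4.084·-0.10133| / 0.0162847 = 2.9302 rad/s.

2.93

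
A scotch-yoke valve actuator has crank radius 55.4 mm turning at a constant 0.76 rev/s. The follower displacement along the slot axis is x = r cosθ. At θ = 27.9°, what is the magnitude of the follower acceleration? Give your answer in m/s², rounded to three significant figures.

ω = 4.775 rad/s (from 0.76 rev/s).
x = r cosθ ⇒ ẍ = −rω² cosθ (ω constant).
|a| = rω²|cosθ| = 0.0554·(4.775)²·|cos 27.9°| = 1.1164 m/s².

1.12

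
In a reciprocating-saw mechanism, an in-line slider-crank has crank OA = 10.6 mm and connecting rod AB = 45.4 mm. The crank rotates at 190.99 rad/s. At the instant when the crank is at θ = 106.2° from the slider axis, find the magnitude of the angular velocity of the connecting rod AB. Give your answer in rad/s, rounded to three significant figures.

ω = 191 rad/s
The rod makes angle φ with the slider axis where L sinφ = r sinθ; differentiating, L cosφ·φ̇ = r ω cosθ.
L cosφ = √(L² − r² sin²θ) = 0.044244 m.
|ω_rod| = r ω |cosθ| / √(L² − r² sin²θ) = 0.0106·191·0.27899/0.044244 = 12.766 rad/s.

12.8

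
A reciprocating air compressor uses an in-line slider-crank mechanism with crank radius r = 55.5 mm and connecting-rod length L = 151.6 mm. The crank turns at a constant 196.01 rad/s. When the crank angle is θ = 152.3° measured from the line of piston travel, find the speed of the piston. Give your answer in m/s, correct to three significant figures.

ω = 196 rad/s
For an in-line slider-crank, x = r cosθ + √(L² − r² sin²θ), so v = −rω sinθ·[1 + r cosθ/√(L² − r² sin²θ)].
With r = 0.0555 m, L = 0.1516 m, θ = 152.3°: √(L² − r² sin²θ) = 0.14939 m.
v = −0.0555·196·0.46484·[1 + 0.0555·-0.88539/0.14939] = -3.3934 m/s.
|v| = 3.3934 m/s.

3.39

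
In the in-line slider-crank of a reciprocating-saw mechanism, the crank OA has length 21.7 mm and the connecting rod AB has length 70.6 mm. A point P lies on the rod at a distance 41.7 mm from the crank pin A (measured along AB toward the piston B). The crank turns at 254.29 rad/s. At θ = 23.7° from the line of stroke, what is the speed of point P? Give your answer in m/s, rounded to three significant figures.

3.31

ω = 254.3 rad/s.  Crank-pin speed |V_A| = rω = 5.5181 m/s, perpendicular to OA.
Rod angle: sinφ = −(r/L) sinθ ⇒ φ = -7.097°; ω_rod = −rω cosθ/√(L²−r²sin²θ) = -72.121 rad/s.
V_P = V_A + ω_rod × AP, with AP = 0.0417 m along the rod.
Components: V_Px = −rω sinθ − a·ω_rod·sinφ = -2.5895 m/s;  V_Py = rω cosθ + a·ω_rod·cosφ = +2.0683 m/s.
|V_P| = √(V_Px² + V_Py²) = 3.3142 m/s.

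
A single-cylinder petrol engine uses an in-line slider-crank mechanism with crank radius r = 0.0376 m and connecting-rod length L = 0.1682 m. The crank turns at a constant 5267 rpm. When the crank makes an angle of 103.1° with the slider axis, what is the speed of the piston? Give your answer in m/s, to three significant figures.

ω = 2π·5267/60 = 551.6 rad/s
For an in-line slider-crank, x = r cosθ + √(L² − r² sin²θ), so v = −rω sinθ·[1 + r cosθ/√(L² − r² sin²θ)].
With r = 0.0376 m, L = 0.1682 m, θ = 103.1°: √(L² − r² sin²θ) = 0.16416 m.
v = −0.0376·551.6·0.97398·[1 + 0.0376·-0.22665/0.16416] = -19.15 m/s.
|v| = 19.15 m/s.

19.2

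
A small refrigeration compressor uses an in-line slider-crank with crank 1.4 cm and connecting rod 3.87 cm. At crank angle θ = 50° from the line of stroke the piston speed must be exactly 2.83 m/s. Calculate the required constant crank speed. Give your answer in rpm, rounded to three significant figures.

For an in-line slider-crank, |v_piston| = rω|sinθ|·[1 + r cosθ/√(L² − r² sin²θ)].
With r = 0.014 m, L = 0.0387 m, θ = 50°: the bracketed kinematic factor |dx/dθ| = 0.01332 m.
ω = v/|dx/dθ| = 2.83/0.01332 = 212.46 rad/s.
N = 60ω/(2π) = 2028.9 rpm.

2030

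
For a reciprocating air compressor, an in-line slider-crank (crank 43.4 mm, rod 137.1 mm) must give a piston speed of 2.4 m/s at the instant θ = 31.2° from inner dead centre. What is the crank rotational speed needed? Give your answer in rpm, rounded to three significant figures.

For an in-line slider-crank, |v_piston| = rω|sinθ|·[1 + r cosθ/√(L² − r² sin²θ)].
With r = 0.0434 m, L = 0.1371 m, θ = 31.2°: the bracketed kinematic factor |dx/dθ| = 0.028654 m.
ω = v/|dx/dθ| = 2.4/0.028654 = 83.759 rad/s.
N = 60ω/(2π) = 799.84 rpm.

800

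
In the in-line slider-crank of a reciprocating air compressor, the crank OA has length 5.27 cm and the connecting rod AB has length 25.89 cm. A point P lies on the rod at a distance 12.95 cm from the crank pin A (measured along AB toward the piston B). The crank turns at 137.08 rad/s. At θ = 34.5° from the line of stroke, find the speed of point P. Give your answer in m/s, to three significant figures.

5.34

ω = 137.1 rad/s.  Crank-pin speed |V_A| = rω = 7.2241 m/s, perpendicular to OA.
Rod angle: sinφ = −(r/L) sinθ ⇒ φ = -6.621°; ω_rod = −rω cosθ/√(L²−r²sin²θ) = -23.15 rad/s.
V_P = V_A + ω_rod × AP, with AP = 0.1295 m along the rod.
Components: V_Px = −rω sinθ − a·ω_rod·sinφ = -4.4374 m/s;  V_Py = rω cosθ + a·ω_rod·cosφ = +2.9756 m/s.
|V_P| = √(V_Px² + V_Py²) = 5.3428 m/s.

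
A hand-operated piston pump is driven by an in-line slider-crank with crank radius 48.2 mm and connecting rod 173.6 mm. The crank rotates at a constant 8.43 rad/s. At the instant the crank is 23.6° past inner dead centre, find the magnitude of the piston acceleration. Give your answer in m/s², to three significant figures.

3.80

ω = 8.43 rad/s
x(θ) = r cosθ + √(L² − r² sin²θ); with ω constant, a = ω²·d²x/dθ².
d²x/dθ² = −r cosθ − r²(cos2θ)/√u − r⁴ sin²2θ/(4u^{3/2}),  u = L² − r² sin²θ = 0.0297646 m².
Substituting r = 0.0482 m, L = 0.1736 m, θ = 23.6°: d²x/dθ² = -0.05346 m.
a = ω²·d²x/dθ² = (8.43)²·(-0.05346) = -3.7991 m/s²;  |a| = 3.7991 m/s².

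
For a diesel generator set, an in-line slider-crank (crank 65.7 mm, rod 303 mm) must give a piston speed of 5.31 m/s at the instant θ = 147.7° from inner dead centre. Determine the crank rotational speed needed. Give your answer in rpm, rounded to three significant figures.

For an in-line slider-crank, |v_piston| = rω|sinθ|·[1 + r cosθ/√(L² − r² sin²θ)].
With r = 0.0657 m, L = 0.303 m, θ = 147.7°: the bracketed kinematic factor |dx/dθ| = 0.028629 m.
ω = v/|dx/dθ| = 5.31/0.028629 = 185.48 rad/s.
N = 60ω/(2π) = 1771.2 rpm.

1770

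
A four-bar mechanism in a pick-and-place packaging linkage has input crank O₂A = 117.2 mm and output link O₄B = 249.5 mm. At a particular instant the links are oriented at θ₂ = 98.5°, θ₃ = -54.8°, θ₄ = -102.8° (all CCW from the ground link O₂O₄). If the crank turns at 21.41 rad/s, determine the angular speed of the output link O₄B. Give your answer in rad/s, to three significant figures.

ω₂ = 21.41 rad/s
Differentiating the loop-closure r₂e^{iθ₂}+r₃e^{iθ₃}=r₁+r₄e^{iθ₄} gives r₂ω₂e^{iθ₂}+r₃ω₃e^{iθ₃}=r₄ω₄e^{iθ₄}.
Eliminating the other unknown: ω₄ = r₂ω₂ sin(θ₂−θ₃) / [r₄ sin(θ₄−θ₃)].
Numerator sine = +0.44932; denominator sine = -0.74314.
Result = 0.1172·21.41·(+0.44932) / (0.2495·(-0.74314)) = -6.0807 rad/s; magnitude 6.0807 rad/s.

6.08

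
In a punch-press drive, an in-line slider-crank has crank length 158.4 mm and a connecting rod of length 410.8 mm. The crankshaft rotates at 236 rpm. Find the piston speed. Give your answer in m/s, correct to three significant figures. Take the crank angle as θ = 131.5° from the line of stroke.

ω = 2π·236/60 = 24.71 rad/s
For an in-line slider-crank, x = r cosθ + √(L² − r² sin²θ), so v = −rω sinθ·[1 + r cosθ/√(L² − r² sin²θ)].
With r = 0.1584 m, L = 0.4108 m, θ = 131.5°: √(L² − r² sin²θ) = 0.3933 m.
v = −0.1584·24.71·0.74896·[1 + 0.1584·-0.66262/0.3933] = -2.1495 m/s.
|v| = 2.1495 m/s.

2.15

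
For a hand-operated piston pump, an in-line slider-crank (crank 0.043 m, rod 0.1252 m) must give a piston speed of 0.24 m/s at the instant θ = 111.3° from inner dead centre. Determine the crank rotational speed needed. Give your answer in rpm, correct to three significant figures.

For an in-line slider-crank, |v_piston| = rω|sinθ|·[1 + r cosθ/√(L² − r² sin²θ)].
With r = 0.043 m, L = 0.1252 m, θ = 111.3°: the bracketed kinematic factor |dx/dθ| = 0.034787 m.
ω = v/|dx/dθ| = 0.24/0.034787 = 6.8991 rad/s.
N = 60ω/(2π) = 65.882 rpm.

65.9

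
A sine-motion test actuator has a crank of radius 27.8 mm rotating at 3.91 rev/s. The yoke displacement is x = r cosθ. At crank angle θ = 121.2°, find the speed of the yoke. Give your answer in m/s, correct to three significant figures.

ω = 24.57 rad/s (from 3.91 rev/s).
x = r cosθ ⇒ ẋ = −rω sinθ.
|v| = rω|sinθ| = 0.0278·24.57·|sin 121.2°| = 0.58419 m/s.

0.584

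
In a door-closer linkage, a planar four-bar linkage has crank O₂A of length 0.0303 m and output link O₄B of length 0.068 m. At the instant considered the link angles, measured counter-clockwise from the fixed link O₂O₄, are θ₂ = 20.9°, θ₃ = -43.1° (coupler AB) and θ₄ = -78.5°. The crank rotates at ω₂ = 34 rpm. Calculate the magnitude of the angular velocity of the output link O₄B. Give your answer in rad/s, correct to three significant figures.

2.46

ω₂ = 3.56 rad/s (from 34 rpm).
Differentiating the loop-closure r₂e^{iθ₂}+r₃e^{iθ₃}=r₁+r₄e^{iθ₄} gives r₂ω₂e^{iθ₂}+r₃ω₃e^{iθ₃}=r₄ω₄e^{iθ₄}.
Eliminating the other unknown: ω₄ = r₂ω₂ sin(θ₂−θ₃) / [r₄ sin(θ₄−θ₃)].
Numerator sine = +0.89879; denominator sine = -0.57928.
Result = 0.0303·3.56·(+0.89879) / (0.068·(-0.57928)) = -2.4616 rad/s; magnitude 2.4616 rad/s.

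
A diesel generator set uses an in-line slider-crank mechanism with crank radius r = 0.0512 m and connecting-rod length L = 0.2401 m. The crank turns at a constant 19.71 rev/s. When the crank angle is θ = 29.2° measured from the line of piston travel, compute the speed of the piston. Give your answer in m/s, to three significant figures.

ω = 2π·19.7 = 123.8 rad/s
For an in-line slider-crank, x = r cosθ + √(L² − r² sin²θ), so v = −rω sinθ·[1 + r cosθ/√(L² − r² sin²θ)].
With r = 0.0512 m, L = 0.2401 m, θ = 29.2°: √(L² − r² sin²θ) = 0.2388 m.
v = −0.0512·123.8·0.48786·[1 + 0.0512·0.87292/0.2388] = -3.6723 m/s.
|v| = 3.6723 m/s.

3.67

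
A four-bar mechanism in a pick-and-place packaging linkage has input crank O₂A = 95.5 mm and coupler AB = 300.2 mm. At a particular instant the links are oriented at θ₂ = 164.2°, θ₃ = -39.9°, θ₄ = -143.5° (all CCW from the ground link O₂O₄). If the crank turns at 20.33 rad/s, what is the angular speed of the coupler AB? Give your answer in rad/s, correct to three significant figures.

ω₂ = 20.33 rad/s
Differentiating the loop-closure r₂e^{iθ₂}+r₃e^{iθ₃}=r₁+r₄e^{iθ₄} gives r₂ω₂e^{iθ₂}+r₃ω₃e^{iθ₃}=r₄ω₄e^{iθ₄}.
Eliminating the other unknown: ω₃ = r₂ω₂ sin(θ₄−θ₂) / [r₃ sin(θ₃−θ₄)].
Numerator sine = +0.79122; denominator sine = +0.97196.
Result = 0.0955·20.33·(+0.79122) / (0.3002·(+0.97196)) = +5.2648 rad/s; magnitude 5.2648 rad/s.

5.26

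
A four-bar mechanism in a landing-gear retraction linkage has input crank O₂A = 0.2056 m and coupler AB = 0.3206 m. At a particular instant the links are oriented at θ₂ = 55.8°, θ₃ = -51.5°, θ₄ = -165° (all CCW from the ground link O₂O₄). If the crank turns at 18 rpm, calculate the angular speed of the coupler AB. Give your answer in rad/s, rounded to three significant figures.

ω₂ = 1.885 rad/s (from 18 rpm).
Differentiating the loop-closure r₂e^{iθ₂}+r₃e^{iθ₃}=r₁+r₄e^{iθ₄} gives r₂ω₂e^{iθ₂}+r₃ω₃e^{iθ₃}=r₄ω₄e^{iθ₄}.
Eliminating the other unknown: ω₃ = r₂ω₂ sin(θ₄−θ₂) / [r₃ sin(θ₃−θ₄)].
Numerator sine = +0.65342; denominator sine = +0.91706.
Result = 0.2056·1.885·(+0.65342) / (0.3206·(+0.91706)) = +0.8613 rad/s; magnitude 0.8613 rad/s.

0.861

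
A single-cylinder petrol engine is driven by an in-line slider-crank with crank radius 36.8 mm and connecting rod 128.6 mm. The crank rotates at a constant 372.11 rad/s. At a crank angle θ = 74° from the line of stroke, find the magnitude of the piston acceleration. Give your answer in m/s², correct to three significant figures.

ω = 372.1 rad/s
x(θ) = r cosθ + √(L² − r² sin²θ); with ω constant, a = ω²·d²x/dθ².
d²x/dθ² = −r cosθ − r²(cos2θ)/√u − r⁴ sin²2θ/(4u^{3/2}),  u = L² − r² sin²θ = 0.0152866 m².
Substituting r = 0.0368 m, L = 0.1286 m, θ = 74°: d²x/dθ² = -0.00092276 m.
a = ω²·d²x/dθ² = (372.1)²·(-0.00092276) = -127.77 m/s²;  |a| = 127.77 m/s².

128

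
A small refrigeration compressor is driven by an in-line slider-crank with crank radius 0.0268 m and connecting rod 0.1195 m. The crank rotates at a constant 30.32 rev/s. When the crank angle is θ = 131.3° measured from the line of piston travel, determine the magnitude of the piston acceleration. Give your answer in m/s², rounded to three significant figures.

668

ω = 2π·30.3 = 190.5 rad/s
x(θ) = r cosθ + √(L² − r² sin²θ); with ω constant, a = ω²·d²x/dθ².
d²x/dθ² = −r cosθ − r²(cos2θ)/√u − r⁴ sin²2θ/(4u^{3/2}),  u = L² − r² sin²θ = 0.0138749 m².
Substituting r = 0.0268 m, L = 0.1195 m, θ = 131.3°: d²x/dθ² = +0.018396 m.
a = ω²·d²x/dθ² = (190.5)²·(+0.018396) = +667.63 m/s²;  |a| = 667.63 m/s².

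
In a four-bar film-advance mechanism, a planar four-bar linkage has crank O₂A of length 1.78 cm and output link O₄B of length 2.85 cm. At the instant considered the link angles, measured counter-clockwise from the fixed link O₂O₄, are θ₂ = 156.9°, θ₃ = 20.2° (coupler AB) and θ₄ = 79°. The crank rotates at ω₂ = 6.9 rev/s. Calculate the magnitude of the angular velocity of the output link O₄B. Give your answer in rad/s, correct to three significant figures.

21.7

ω₂ = 43.35 rad/s (from 6.9 rev/s).
Differentiating the loop-closure r₂e^{iθ₂}+r₃e^{iθ₃}=r₁+r₄e^{iθ₄} gives r₂ω₂e^{iθ₂}+r₃ω₃e^{iθ₃}=r₄ω₄e^{iθ₄}.
Eliminating the other unknown: ω₄ = r₂ω₂ sin(θ₂−θ₃) / [r₄ sin(θ₄−θ₃)].
Numerator sine = +0.68582; denominator sine = +0.85536.
Result = 0.0178·43.35·(+0.68582) / (0.0285·(+0.85536)) = +21.71 rad/s; magnitude 21.71 rad/s.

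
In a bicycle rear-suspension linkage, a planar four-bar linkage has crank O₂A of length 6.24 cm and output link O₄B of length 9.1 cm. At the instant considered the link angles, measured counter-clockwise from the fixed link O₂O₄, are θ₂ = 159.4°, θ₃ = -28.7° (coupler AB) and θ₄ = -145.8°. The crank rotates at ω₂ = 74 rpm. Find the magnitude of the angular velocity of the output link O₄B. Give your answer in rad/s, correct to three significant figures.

ω₂ = 7.749 rad/s (from 74 rpm).
Differentiating the loop-closure r₂e^{iθ₂}+r₃e^{iθ₃}=r₁+r₄e^{iθ₄} gives r₂ω₂e^{iθ₂}+r₃ω₃e^{iθ₃}=r₄ω₄e^{iθ₄}.
Eliminating the other unknown: ω₄ = r₂ω₂ sin(θ₂−θ₃) / [r₄ sin(θ₄−θ₃)].
Numerator sine = -0.14090; denominator sine = -0.89021.
Result = 0.0624·7.749·(-0.14090) / (0.091·(-0.89021)) = +0.84106 rad/s; magnitude 0.84106 rad/s.

0.841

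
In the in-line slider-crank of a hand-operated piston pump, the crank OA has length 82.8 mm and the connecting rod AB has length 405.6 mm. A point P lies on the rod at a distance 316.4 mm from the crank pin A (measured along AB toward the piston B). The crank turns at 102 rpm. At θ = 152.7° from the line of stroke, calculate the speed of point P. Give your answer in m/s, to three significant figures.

ω = 10.68 rad/s.  Crank-pin speed |V_A| = rω = 0.88442 m/s, perpendicular to OA.
Rod angle: sinφ = −(r/L) sinθ ⇒ φ = -5.372°; ω_rod = −rω cosθ/√(L²−r²sin²θ) = +1.9462 rad/s.
V_P = V_A + ω_rod × AP, with AP = 0.3164 m along the rod.
Components: V_Px = −rω sinθ − a·ω_rod·sinφ = -0.34798 m/s;  V_Py = rω cosθ + a·ω_rod·cosφ = -0.17284 m/s.
|V_P| = √(V_Px² + V_Py²) = 0.38854 m/s.

0.389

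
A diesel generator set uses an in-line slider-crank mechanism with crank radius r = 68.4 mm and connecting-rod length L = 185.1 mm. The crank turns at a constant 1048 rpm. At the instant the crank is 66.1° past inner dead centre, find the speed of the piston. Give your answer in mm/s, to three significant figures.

7950

ω = 2π·1048/60 = 109.7 rad/s
For an in-line slider-crank, x = r cosθ + √(L² − r² sin²θ), so v = −rω sinθ·[1 + r cosθ/√(L² − r² sin²θ)].
With r = 0.0684 m, L = 0.1851 m, θ = 66.1°: √(L² − r² sin²θ) = 0.17422 m.
v = −0.0684·109.7·0.91425·[1 + 0.0684·0.40514/0.17422] = -7.9546 m/s.
|v| = 7.9546 m/s = 7954.6 mm/s.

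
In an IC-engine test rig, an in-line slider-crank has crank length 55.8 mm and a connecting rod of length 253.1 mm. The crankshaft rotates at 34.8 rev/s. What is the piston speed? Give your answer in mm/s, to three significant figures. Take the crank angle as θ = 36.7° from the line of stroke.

ω = 2π·34.8 = 218.7 rad/s
For an in-line slider-crank, x = r cosθ + √(L² − r² sin²θ), so v = −rω sinθ·[1 + r cosθ/√(L² − r² sin²θ)].
With r = 0.0558 m, L = 0.2531 m, θ = 36.7°: √(L² − r² sin²θ) = 0.25089 m.
v = −0.0558·218.7·0.59763·[1 + 0.0558·0.80178/0.25089] = -8.5918 m/s.
|v| = 8.5918 m/s = 8591.8 mm/s.

8590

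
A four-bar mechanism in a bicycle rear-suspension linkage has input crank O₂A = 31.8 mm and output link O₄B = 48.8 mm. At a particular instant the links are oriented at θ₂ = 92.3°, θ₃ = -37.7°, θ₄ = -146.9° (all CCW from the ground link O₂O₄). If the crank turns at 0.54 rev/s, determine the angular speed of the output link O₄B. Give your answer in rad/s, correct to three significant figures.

1.79

ω₂ = 3.393 rad/s (from 0.54 rev/s).
Differentiating the loop-closure r₂e^{iθ₂}+r₃e^{iθ₃}=r₁+r₄e^{iθ₄} gives r₂ω₂e^{iθ₂}+r₃ω₃e^{iθ₃}=r₄ω₄e^{iθ₄}.
Eliminating the other unknown: ω₄ = r₂ω₂ sin(θ₂−θ₃) / [r₄ sin(θ₄−θ₃)].
Numerator sine = +0.76604; denominator sine = -0.94438.
Result = 0.0318·3.393·(+0.76604) / (0.0488·(-0.94438)) = -1.7935 rad/s; magnitude 1.7935 rad/s.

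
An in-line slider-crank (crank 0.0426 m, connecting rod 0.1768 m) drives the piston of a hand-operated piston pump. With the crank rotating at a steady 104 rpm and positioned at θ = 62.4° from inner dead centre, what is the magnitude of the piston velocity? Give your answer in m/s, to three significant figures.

0.458

ω = 2π·104/60 = 10.89 rad/s
For an in-line slider-crank, x = r cosθ + √(L² − r² sin²θ), so v = −rω sinθ·[1 + r cosθ/√(L² − r² sin²θ)].
With r = 0.0426 m, L = 0.1768 m, θ = 62.4°: √(L² − r² sin²θ) = 0.17272 m.
v = −0.0426·10.89·0.88620·[1 + 0.0426·0.46330/0.17272] = -0.45814 m/s.
|v| = 0.45814 m/s.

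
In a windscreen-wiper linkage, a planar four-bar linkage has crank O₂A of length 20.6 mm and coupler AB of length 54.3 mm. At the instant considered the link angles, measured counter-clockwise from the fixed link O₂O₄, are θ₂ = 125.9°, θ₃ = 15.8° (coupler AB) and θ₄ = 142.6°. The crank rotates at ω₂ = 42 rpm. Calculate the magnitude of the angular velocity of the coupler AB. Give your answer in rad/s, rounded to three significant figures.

0.599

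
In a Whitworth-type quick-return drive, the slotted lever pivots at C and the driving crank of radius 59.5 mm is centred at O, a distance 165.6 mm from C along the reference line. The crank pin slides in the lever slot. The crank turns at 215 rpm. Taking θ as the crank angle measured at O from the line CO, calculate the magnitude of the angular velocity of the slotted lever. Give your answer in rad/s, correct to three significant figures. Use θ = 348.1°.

5.91

ω = 22.51 rad/s (from 215 rpm).
Crank pin A relative to C: A = (d + r cosθ, r sinθ); lever angle φ = atan2(r sinθ, d + r cosθ).
Differentiating tanφ: φ̇ = rω(d cosθ + r)/(d² + r² + 2dr cosθ).
d² + r² + 2dr cosθ = |CA|² = 0.0502465 m²;  d cosθ + r = +0.22154 m.
|ω_lever| = |0.0595·22.51·+0.22154| / 0.0502465 = 5.9065 rad/s.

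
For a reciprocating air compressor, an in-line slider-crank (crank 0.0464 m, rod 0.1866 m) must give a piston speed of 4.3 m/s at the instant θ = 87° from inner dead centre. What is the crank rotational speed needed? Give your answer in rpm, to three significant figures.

874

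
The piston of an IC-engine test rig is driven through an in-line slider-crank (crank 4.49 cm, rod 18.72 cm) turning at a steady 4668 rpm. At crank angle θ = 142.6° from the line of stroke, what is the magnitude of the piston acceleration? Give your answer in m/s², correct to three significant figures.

7810

ω = 2π·4668/60 = 488.8 rad/s
x(θ) = r cosθ + √(L² − r² sin²θ); with ω constant, a = ω²·d²x/dθ².
d²x/dθ² = −r cosθ − r²(cos2θ)/√u − r⁴ sin²2θ/(4u^{3/2}),  u = L² − r² sin²θ = 0.0343001 m².
Substituting r = 0.0449 m, L = 0.1872 m, θ = 142.6°: d²x/dθ² = +0.032666 m.
a = ω²·d²x/dθ² = (488.8)²·(+0.032666) = +7805.8 m/s²;  |a| = 7805.8 m/s².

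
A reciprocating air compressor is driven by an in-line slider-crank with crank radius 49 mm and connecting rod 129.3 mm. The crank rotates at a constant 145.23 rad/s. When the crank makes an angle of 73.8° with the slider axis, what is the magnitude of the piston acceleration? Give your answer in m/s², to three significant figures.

61.7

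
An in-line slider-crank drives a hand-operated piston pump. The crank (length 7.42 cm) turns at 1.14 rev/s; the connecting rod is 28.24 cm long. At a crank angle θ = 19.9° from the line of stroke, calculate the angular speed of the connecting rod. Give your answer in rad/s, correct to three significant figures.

1.78

ω = 7.163 rad/s (converted from 1.14 rev/s).
The rod makes angle φ with the slider axis where L sinφ = r sinθ; differentiating, L cosφ·φ̇ = r ω cosθ.
L cosφ = √(L² − r² sin²θ) = 0.28127 m.
|ω_rod| = r ω |cosθ| / √(L² − r² sin²θ) = 0.0742·7.163·0.94029/0.28127 = 1.7768 rad/s.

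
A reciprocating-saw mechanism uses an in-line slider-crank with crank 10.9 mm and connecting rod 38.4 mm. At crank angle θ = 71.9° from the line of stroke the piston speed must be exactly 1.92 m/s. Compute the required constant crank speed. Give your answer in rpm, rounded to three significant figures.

1620

For an in-line slider-crank, |v_piston| = rω|sinθ|·[1 + r cosθ/√(L² − r² sin²θ)].
With r = 0.0109 m, L = 0.0384 m, θ = 71.9°: the bracketed kinematic factor |dx/dθ| = 0.011309 m.
ω = v/|dx/dθ| = 1.92/0.011309 = 169.77 rad/s.
N = 60ω/(2π) = 1621.2 rpm.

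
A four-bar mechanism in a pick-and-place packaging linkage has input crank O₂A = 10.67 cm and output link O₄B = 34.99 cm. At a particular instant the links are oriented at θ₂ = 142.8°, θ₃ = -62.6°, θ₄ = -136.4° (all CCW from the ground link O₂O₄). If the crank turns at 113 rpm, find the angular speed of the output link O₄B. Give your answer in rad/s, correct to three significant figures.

1.61

ω₂ = 11.83 rad/s (from 113 rpm).
Differentiating the loop-closure r₂e^{iθ₂}+r₃e^{iθ₃}=r₁+r₄e^{iθ₄} gives r₂ω₂e^{iθ₂}+r₃ω₃e^{iθ₃}=r₄ω₄e^{iθ₄}.
Eliminating the other unknown: ω₄ = r₂ω₂ sin(θ₂−θ₃) / [r₄ sin(θ₄−θ₃)].
Numerator sine = -0.42894; denominator sine = -0.96029.
Result = 0.1067·11.83·(-0.42894) / (0.3499·(-0.96029)) = +1.6118 rad/s; magnitude 1.6118 rad/s.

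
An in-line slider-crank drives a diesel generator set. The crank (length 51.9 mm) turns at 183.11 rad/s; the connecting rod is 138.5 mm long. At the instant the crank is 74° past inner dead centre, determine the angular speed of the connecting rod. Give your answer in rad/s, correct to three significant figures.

20.3

ω = 183.1 rad/s
The rod makes angle φ with the slider axis where L sinφ = r sinθ; differentiating, L cosφ·φ̇ = r ω cosθ.
L cosφ = √(L² − r² sin²θ) = 0.1292 m.
|ω_rod| = r ω |cosθ| / √(L² − r² sin²θ) = 0.0519·183.1·0.27564/0.1292 = 20.274 rad/s.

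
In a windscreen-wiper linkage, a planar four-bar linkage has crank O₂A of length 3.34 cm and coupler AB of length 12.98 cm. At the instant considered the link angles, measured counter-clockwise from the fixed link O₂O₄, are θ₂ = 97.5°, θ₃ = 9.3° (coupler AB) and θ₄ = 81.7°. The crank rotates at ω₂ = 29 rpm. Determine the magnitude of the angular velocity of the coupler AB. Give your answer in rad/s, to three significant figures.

ω₂ = 3.037 rad/s (from 29 rpm).
Differentiating the loop-closure r₂e^{iθ₂}+r₃e^{iθ₃}=r₁+r₄e^{iθ₄} gives r₂ω₂e^{iθ₂}+r₃ω₃e^{iθ₃}=r₄ω₄e^{iθ₄}.
Eliminating the other unknown: ω₃ = r₂ω₂ sin(θ₄−θ₂) / [r₃ sin(θ₃−θ₄)].
Numerator sine = -0.27228; denominator sine = -0.95319.
Result = 0.0334·3.037·(-0.27228) / (0.1298·(-0.95319)) = +0.22322 rad/s; magnitude 0.22322 rad/s.

0.223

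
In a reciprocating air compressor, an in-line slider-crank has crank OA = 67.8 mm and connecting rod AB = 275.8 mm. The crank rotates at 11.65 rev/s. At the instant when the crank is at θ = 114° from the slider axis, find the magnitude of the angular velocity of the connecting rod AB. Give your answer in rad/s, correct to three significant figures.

7.51

ω = 73.2 rad/s (converted from 11.65 rev/s).
The rod makes angle φ with the slider axis where L sinφ = r sinθ; differentiating, L cosφ·φ̇ = r ω cosθ.
L cosφ = √(L² − r² sin²θ) = 0.26876 m.
|ω_rod| = r ω |cosθ| / √(L² − r² sin²θ) = 0.0678·73.2·0.40674/0.26876 = 7.5109 rad/s.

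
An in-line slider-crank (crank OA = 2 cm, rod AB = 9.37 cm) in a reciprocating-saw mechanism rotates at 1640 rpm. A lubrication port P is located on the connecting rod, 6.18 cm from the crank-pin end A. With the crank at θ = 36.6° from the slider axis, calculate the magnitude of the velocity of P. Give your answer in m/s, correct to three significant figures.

2.47

ω = 171.7 rad/s.  Crank-pin speed |V_A| = rω = 3.4348 m/s, perpendicular to OA.
Rod angle: sinφ = −(r/L) sinθ ⇒ φ = -7.311°; ω_rod = −rω cosθ/√(L²−r²sin²θ) = -29.671 rad/s.
V_P = V_A + ω_rod × AP, with AP = 0.0618 m along the rod.
Components: V_Px = −rω sinθ − a·ω_rod·sinφ = -2.2813 m/s;  V_Py = rω cosθ + a·ω_rod·cosφ = +0.93879 m/s.
|V_P| = √(V_Px² + V_Py²) = 2.4669 m/s.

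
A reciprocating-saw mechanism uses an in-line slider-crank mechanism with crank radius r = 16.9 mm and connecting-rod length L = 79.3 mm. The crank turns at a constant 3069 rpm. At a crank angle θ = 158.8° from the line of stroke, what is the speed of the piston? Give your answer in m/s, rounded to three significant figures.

ω = 2π·3069/60 = 321.4 rad/s
For an in-line slider-crank, x = r cosθ + √(L² − r² sin²θ), so v = −rω sinθ·[1 + r cosθ/√(L² − r² sin²θ)].
With r = 0.0169 m, L = 0.0793 m, θ = 158.8°: √(L² − r² sin²θ) = 0.079064 m.
v = −0.0169·321.4·0.36162·[1 + 0.0169·-0.93232/0.079064] = -1.5727 m/s.
|v| = 1.5727 m/s.

1.57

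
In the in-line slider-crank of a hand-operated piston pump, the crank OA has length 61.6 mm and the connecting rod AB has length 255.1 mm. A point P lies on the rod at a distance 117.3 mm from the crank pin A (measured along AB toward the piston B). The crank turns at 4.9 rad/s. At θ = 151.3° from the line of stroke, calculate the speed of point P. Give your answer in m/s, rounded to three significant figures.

0.194

ω = 4.9 rad/s.  Crank-pin speed |V_A| = rω = 0.30184 m/s, perpendicular to OA.
Rod angle: sinφ = −(r/L) sinθ ⇒ φ = -6.659°; ω_rod = −rω cosθ/√(L²−r²sin²θ) = +1.0449 rad/s.
V_P = V_A + ω_rod × AP, with AP = 0.1173 m along the rod.
Components: V_Px = −rω sinθ − a·ω_rod·sinφ = -0.13074 m/s;  V_Py = rω cosθ + a·ω_rod·cosφ = -0.14302 m/s.
|V_P| = √(V_Px² + V_Py²) = 0.19377 m/s.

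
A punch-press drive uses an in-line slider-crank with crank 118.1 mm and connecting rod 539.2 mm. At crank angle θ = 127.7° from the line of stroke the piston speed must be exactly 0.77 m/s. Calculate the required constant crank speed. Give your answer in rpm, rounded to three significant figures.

91.1

For an in-line slider-crank, |v_piston| = rω|sinθ|·[1 + r cosθ/√(L² − r² sin²θ)].
With r = 0.1181 m, L = 0.5392 m, θ = 127.7°: the bracketed kinematic factor |dx/dθ| = 0.080735 m.
ω = v/|dx/dθ| = 0.77/0.080735 = 9.5373 rad/s.
N = 60ω/(2π) = 91.075 rpm.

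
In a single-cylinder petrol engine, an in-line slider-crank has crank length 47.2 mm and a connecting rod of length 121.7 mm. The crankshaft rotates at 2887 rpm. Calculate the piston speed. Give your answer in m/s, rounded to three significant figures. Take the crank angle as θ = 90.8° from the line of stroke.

14.2

ω = 2π·2887/60 = 302.3 rad/s
For an in-line slider-crank, x = r cosθ + √(L² − r² sin²θ), so v = −rω sinθ·[1 + r cosθ/√(L² − r² sin²θ)].
With r = 0.0472 m, L = 0.1217 m, θ = 90.8°: √(L² − r² sin²θ) = 0.11218 m.
v = −0.0472·302.3·0.99990·[1 + 0.0472·-0.01396/0.11218] = -14.185 m/s.
|v| = 14.185 m/s.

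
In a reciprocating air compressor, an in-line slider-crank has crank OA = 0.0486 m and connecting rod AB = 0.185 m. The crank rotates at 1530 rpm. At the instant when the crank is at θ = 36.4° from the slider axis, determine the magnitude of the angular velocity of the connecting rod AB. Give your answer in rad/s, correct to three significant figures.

34.3

ω = 160.2 rad/s (converted from 1530 rpm).
The rod makes angle φ with the slider axis where L sinφ = r sinθ; differentiating, L cosφ·φ̇ = r ω cosθ.
L cosφ = √(L² − r² sin²θ) = 0.18274 m.
|ω_rod| = r ω |cosθ| / √(L² − r² sin²θ) = 0.0486·160.2·0.80489/0.18274 = 34.298 rad/s.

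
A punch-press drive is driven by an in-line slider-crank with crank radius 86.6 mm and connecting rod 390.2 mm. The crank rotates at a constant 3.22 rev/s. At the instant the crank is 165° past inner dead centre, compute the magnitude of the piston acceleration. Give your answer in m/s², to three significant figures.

27.4

ω = 2π·3.22 = 20.23 rad/s
x(θ) = r cosθ + √(L² − r² sin²θ); with ω constant, a = ω²·d²x/dθ².
d²x/dθ² = −r cosθ − r²(cos2θ)/√u − r⁴ sin²2θ/(4u^{3/2}),  u = L² − r² sin²θ = 0.151754 m².
Substituting r = 0.0866 m, L = 0.3902 m, θ = 165°: d²x/dθ² = +0.066917 m.
a = ω²·d²x/dθ² = (20.23)²·(+0.066917) = +27.391 m/s²;  |a| = 27.391 m/s².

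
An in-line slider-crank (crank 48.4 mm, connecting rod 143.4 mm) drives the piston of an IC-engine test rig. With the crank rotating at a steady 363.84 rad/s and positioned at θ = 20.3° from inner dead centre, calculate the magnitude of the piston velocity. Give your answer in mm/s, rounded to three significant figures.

8060

ω = 363.8 rad/s
For an in-line slider-crank, x = r cosθ + √(L² − r² sin²θ), so v = −rω sinθ·[1 + r cosθ/√(L² − r² sin²θ)].
With r = 0.0484 m, L = 0.1434 m, θ = 20.3°: √(L² − r² sin²θ) = 0.14241 m.
v = −0.0484·363.8·0.34694·[1 + 0.0484·0.93789/0.14241] = -8.0569 m/s.
|v| = 8.0569 m/s = 8056.9 mm/s.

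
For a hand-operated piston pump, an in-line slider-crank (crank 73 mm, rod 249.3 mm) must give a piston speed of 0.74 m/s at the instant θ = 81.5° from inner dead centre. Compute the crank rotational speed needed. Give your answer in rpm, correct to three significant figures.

For an in-line slider-crank, |v_piston| = rω|sinθ|·[1 + r cosθ/√(L² − r² sin²θ)].
With r = 0.073 m, L = 0.2493 m, θ = 81.5°: the bracketed kinematic factor |dx/dθ| = 0.075463 m.
ω = v/|dx/dθ| = 0.74/0.075463 = 9.8061 rad/s.
N = 60ω/(2π) = 93.642 rpm.

93.6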